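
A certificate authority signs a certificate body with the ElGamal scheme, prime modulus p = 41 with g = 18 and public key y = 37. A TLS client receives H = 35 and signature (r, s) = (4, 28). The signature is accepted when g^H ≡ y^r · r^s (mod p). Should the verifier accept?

reject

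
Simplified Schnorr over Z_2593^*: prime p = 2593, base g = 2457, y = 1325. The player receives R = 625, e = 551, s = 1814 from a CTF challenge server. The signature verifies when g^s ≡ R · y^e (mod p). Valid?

no

g^s mod p:
2457^2 = 6036849 ≡ 345
2457^4 ≡ 345^2 = 119025 ≡ 2340
2457^8 ≡ 2340^2 = 5475600 ≡ 1777
2457^16 ≡ 1777^2 = 3157729 ≡ 2048
2457^32 ≡ 2048^2 = 4194304 ≡ 1423
2457^64 ≡ 1423^2 = 2024929 ≡ 2389
2457^128 ≡ 2389^2 = 5707321 ≡ 128
2457^256 ≡ 128^2 = 16384 ≡ 826
2457^512 ≡ 826^2 = 682276 ≡ 317
2457^1024 ≡ 317^2 = 100489 ≡ 1955
1814 = 1024 + 512 + 256 + 16 + 4 + 2, so 2457^1814 ≡ 1955·317·826·2048·2340·345 ≡ 558 (mod 2593)
R · y^e mod p:
1325^2 = 1755625 ≡ 164
1325^4 ≡ 164^2 = 26896 ≡ 966
1325^8 ≡ 966^2 = 933156 ≡ 2269
1325^16 ≡ 2269^2 = 5148361 ≡ 1256
1325^32 ≡ 1256^2 = 1577536 ≡ 992
1325^64 ≡ 992^2 = 984064 ≡ 1317
1325^128 ≡ 1317^2 = 1734489 ≡ 2365
1325^256 ≡ 2365^2 = 5593225 ≡ 124
1325^512 ≡ 124^2 = 15376 ≡ 2411
551 = 512 + 32 + 4 + 2 + 1, so 1325^551 ≡ 2411·992·966·164·1325 ≡ 2529 (mod 2593)
625·2529 = 1580625 ≡ 1488 (mod 2593)
558 ≠ 1488; the check fails.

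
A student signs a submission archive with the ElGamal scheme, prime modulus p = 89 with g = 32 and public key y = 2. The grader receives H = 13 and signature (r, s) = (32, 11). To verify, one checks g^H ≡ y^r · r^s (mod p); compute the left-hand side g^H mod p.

45

32^2 = 1024 ≡ 45
32^4 ≡ 45^2 = 2025 ≡ 67
32^8 ≡ 67^2 = 4489 ≡ 39
13 = 8 + 4 + 1, so 32^13 ≡ 39·67·32 ≡ 45 (mod 89)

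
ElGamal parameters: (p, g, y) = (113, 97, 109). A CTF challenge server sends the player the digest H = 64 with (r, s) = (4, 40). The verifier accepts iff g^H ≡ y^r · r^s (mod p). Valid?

yes

Left side g^H mod p:
97^64 mod 113 = 16
Right side y^r · r^s mod p:
109^4 mod 113 = 30
4^40 mod 113 = 106
30·106 = 3180 ≡ 16 (mod 113)
16 ≡ 16 (mod 113), so the signature is genuine.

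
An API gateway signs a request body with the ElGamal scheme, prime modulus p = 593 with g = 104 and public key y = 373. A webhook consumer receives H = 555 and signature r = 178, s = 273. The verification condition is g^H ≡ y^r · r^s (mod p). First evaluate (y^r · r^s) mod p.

209

373^2 = 139129 ≡ 367
373^4 ≡ 367^2 = 134689 ≡ 78
373^8 ≡ 78^2 = 6084 ≡ 154
373^16 ≡ 154^2 = 23716 ≡ 589
373^32 ≡ 589^2 = 346921 ≡ 16
373^64 ≡ 16^2 = 256
373^128 ≡ 256^2 = 65536 ≡ 306
178 = 128 + 32 + 16 + 2, so 373^178 ≡ 306·16·589·367 ≡ 425 (mod 593)
178^2 = 31684 ≡ 255
178^4 ≡ 255^2 = 65025 ≡ 388
178^8 ≡ 388^2 = 150544 ≡ 515
178^16 ≡ 515^2 = 265225 ≡ 154
178^32 ≡ 154^2 = 23716 ≡ 589
178^64 ≡ 589^2 = 346921 ≡ 16
178^128 ≡ 16^2 = 256
178^256 ≡ 256^2 = 65536 ≡ 306
273 = 256 + 16 + 1, so 178^273 ≡ 306·154·178 ≡ 87 (mod 593)
y^r · r^s ≡ 425·87 = 36975 ≡ 209 (mod 593)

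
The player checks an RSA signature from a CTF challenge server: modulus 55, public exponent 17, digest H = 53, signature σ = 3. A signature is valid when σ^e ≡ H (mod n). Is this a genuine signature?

Squares mod 55: σ^1≡3, σ^2≡9, σ^4≡26, σ^8≡16, σ^16≡36
17 = 16 + 1, so σ^17 ≡ 36·3 ≡ 53 (mod 55)
Since 53 equals the digest 53, verification succeeds.

genuine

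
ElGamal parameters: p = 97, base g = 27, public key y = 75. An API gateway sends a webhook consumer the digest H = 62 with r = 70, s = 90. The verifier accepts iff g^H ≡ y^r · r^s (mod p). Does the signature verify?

does not verify

Left side g^H mod p:
27^2 = 729 ≡ 50
27^4 ≡ 50^2 = 2500 ≡ 75
27^8 ≡ 75^2 = 5625 ≡ 96
27^16 ≡ 96^2 = 9216 ≡ 1
27^32 ≡ 1^2 = 1
62 = 32 + 16 + 8 + 4 + 2, so 27^62 ≡ 1·1·96·75·50 ≡ 33 (mod 97)
Right side y^r · r^s mod p:
75^2 = 5625 ≡ 96
75^4 ≡ 96^2 = 9216 ≡ 1
75^8 ≡ 1^2 = 1
75^16 ≡ 1^2 = 1
75^32 ≡ 1^2 = 1
75^64 ≡ 1^2 = 1
70 = 64 + 4 + 2, so 75^70 ≡ 1·1·96 ≡ 96 (mod 97)
70^2 = 4900 ≡ 50
70^4 ≡ 50^2 = 2500 ≡ 75
70^8 ≡ 75^2 = 5625 ≡ 96
70^16 ≡ 96^2 = 9216 ≡ 1
70^32 ≡ 1^2 = 1
70^64 ≡ 1^2 = 1
90 = 64 + 16 + 8 + 2, so 70^90 ≡ 1·1·96·50 ≡ 47 (mod 97)
96·47 = 4512 ≡ 50 (mod 97)
33 ≠ 50, so verification fails.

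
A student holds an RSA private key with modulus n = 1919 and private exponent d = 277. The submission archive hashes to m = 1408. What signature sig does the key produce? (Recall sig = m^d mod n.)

m^2 ≡ 1408^2 = 1982464 ≡ 137
m^4 ≡ 137^2 = 18769 ≡ 1498
m^8 ≡ 1498^2 = 2244004 ≡ 693
m^16 ≡ 693^2 = 480249 ≡ 499
m^32 ≡ 499^2 = 249001 ≡ 1450
m^64 ≡ 1450^2 = 2102500 ≡ 1195
m^128 ≡ 1195^2 = 1428025 ≡ 289
m^256 ≡ 289^2 = 83521 ≡ 1004
277 = 256 + 16 + 4 + 1, so m^277 ≡ 1004·499·1498·1408 ≡ 945 (mod 1919)

945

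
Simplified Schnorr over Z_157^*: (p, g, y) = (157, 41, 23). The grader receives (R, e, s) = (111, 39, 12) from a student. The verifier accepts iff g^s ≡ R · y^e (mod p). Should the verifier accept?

reject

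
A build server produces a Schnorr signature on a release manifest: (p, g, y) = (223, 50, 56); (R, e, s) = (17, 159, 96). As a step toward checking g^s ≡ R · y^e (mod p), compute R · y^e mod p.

2

56^2 = 3136 ≡ 14
56^4 ≡ 14^2 = 196
56^8 ≡ 196^2 = 38416 ≡ 60
56^16 ≡ 60^2 = 3600 ≡ 32
56^32 ≡ 32^2 = 1024 ≡ 132
56^64 ≡ 132^2 = 17424 ≡ 30
56^128 ≡ 30^2 = 900 ≡ 8
159 = 128 + 16 + 8 + 4 + 2 + 1, so 56^159 ≡ 8·32·60·196·14·56 ≡ 210 (mod 223)
R · y^e ≡ 17·210 = 3570 ≡ 2 (mod 223)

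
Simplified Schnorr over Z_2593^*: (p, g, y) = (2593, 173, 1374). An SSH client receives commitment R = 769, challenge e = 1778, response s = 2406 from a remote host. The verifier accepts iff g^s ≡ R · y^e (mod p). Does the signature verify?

g^s mod p:
Squares mod 2593: 173^1≡173, 173^2≡1406, 173^4≡970, 173^8≡2234, 173^16≡1824, 173^32≡157, 173^64≡1312, 173^128≡2185, 173^256≡512, 173^512≡251, 173^1024≡769, 173^2048≡157
2406 = 2048 + 256 + 64 + 32 + 4 + 2, so 173^2406 ≡ 157·512·1312·157·970·1406 ≡ 73 (mod 2593)
R · y^e mod p:
Squares mod 2593: 1374^1≡1374, 1374^2≡172, 1374^4≡1061, 1374^8≡359, 1374^16≡1824, 1374^32≡157, 1374^64≡1312, 1374^128≡2185, 1374^256≡512, 1374^512≡251, 1374^1024≡769
1778 = 1024 + 512 + 128 + 64 + 32 + 16 + 2, so 1374^1778 ≡ 769·251·2185·1312·157·1824·172 ≡ 1261 (mod 2593)
769·1261 = 969709 ≡ 2520 (mod 2593)
73 ≠ 2520; the check fails.

does not verify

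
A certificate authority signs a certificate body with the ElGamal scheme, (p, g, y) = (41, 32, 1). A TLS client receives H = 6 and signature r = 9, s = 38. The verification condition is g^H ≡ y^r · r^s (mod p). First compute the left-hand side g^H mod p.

32^6 mod 41 = 40

40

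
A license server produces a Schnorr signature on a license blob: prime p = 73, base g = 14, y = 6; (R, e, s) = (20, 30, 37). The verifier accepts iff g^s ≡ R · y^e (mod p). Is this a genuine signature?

genuine

g^s mod p:
Squares mod 73: 14^1≡14, 14^2≡50, 14^4≡18, 14^8≡32, 14^16≡2, 14^32≡4
37 = 32 + 4 + 1, so 14^37 ≡ 4·18·14 ≡ 59 (mod 73)
R · y^e mod p:
Squares mod 73: 6^1≡6, 6^2≡36, 6^4≡55, 6^8≡32, 6^16≡2
30 = 16 + 8 + 4 + 2, so 6^30 ≡ 2·32·55·36 ≡ 65 (mod 73)
20·65 = 1300 ≡ 59 (mod 73)
59 ≡ 59 (mod 73); signature holds.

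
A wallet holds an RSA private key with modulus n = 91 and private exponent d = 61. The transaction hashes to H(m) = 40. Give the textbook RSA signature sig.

40

(H(m))^2 ≡ 40^2 = 1600 ≡ 53
(H(m))^4 ≡ 53^2 = 2809 ≡ 79
(H(m))^8 ≡ 79^2 = 6241 ≡ 53
(H(m))^16 ≡ 53^2 = 2809 ≡ 79
(H(m))^32 ≡ 79^2 = 6241 ≡ 53
61 = 32 + 16 + 8 + 4 + 1, so (H(m))^61 ≡ 53·79·53·79·40 ≡ 40 (mod 91)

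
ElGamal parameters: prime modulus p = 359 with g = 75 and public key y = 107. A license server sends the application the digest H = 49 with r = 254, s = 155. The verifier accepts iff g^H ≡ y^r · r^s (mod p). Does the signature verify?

verifies

Left side g^H mod p:
75^2 = 5625 ≡ 240
75^4 ≡ 240^2 = 57600 ≡ 160
75^8 ≡ 160^2 = 25600 ≡ 111
75^16 ≡ 111^2 = 12321 ≡ 115
75^32 ≡ 115^2 = 13225 ≡ 301
49 = 32 + 16 + 1, so 75^49 ≡ 301·115·75 ≡ 196 (mod 359)
Right side y^r · r^s mod p:
107^2 = 11449 ≡ 320
107^4 ≡ 320^2 = 102400 ≡ 85
107^8 ≡ 85^2 = 7225 ≡ 45
107^16 ≡ 45^2 = 2025 ≡ 230
107^32 ≡ 230^2 = 52900 ≡ 127
107^64 ≡ 127^2 = 16129 ≡ 333
107^128 ≡ 333^2 = 110889 ≡ 317
254 = 128 + 64 + 32 + 16 + 8 + 4 + 2, so 107^254 ≡ 317·333·127·230·45·85·320 ≡ 10 (mod 359)
254^2 = 64516 ≡ 255
254^4 ≡ 255^2 = 65025 ≡ 46
254^8 ≡ 46^2 = 2116 ≡ 321
254^16 ≡ 321^2 = 103041 ≡ 8
254^32 ≡ 8^2 = 64
254^64 ≡ 64^2 = 4096 ≡ 147
254^128 ≡ 147^2 = 21609 ≡ 69
155 = 128 + 16 + 8 + 2 + 1, so 254^155 ≡ 69·8·321·255·254 ≡ 235 (mod 359)
10·235 = 2350 ≡ 196 (mod 359)
196 ≡ 196 (mod 359), so the signature is genuine.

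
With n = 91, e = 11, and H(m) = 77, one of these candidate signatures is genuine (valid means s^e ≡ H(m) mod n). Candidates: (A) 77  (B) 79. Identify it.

A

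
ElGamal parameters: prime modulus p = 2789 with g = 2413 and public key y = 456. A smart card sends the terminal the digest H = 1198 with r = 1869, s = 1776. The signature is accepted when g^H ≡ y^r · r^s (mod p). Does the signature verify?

does not verify

Left side g^H mod p:
Squares mod 2789: 2413^1≡2413, 2413^2≡1926, 2413^4≡106, 2413^8≡80, 2413^16≡822, 2413^32≡746, 2413^64≡1505, 2413^128≡357, 2413^256≡1944, 2413^512≡41, 2413^1024≡1681
1198 = 1024 + 128 + 32 + 8 + 4 + 2, so 2413^1198 ≡ 1681·357·746·80·106·1926 ≡ 2248 (mod 2789)
Right side y^r · r^s mod p:
Squares mod 2789: 456^1≡456, 456^2≡1550, 456^4≡1171, 456^8≡1842, 456^16≡1540, 456^32≡950, 456^64≡1653, 456^128≡1978, 456^256≡2306, 456^512≡1802, 456^1024≡808
1869 = 1024 + 512 + 256 + 64 + 8 + 4 + 1, so 456^1869 ≡ 808·1802·2306·1653·1842·1171·456 ≡ 2688 (mod 2789)
Squares mod 2789: 1869^1≡1869, 1869^2≡1333, 1869^4≡296, 1869^8≡1157, 1869^16≡2718, 1869^32≡2252, 1869^64≡1102, 1869^128≡1189, 1869^256≡2487, 1869^512≡1956, 1869^1024≡2217
1776 = 1024 + 512 + 128 + 64 + 32 + 16, so 1869^1776 ≡ 2217·1956·1189·1102·2252·2718 ≡ 669 (mod 2789)
2688·669 = 1798272 ≡ 2156 (mod 2789)
2248 ≠ 2156, so verification fails.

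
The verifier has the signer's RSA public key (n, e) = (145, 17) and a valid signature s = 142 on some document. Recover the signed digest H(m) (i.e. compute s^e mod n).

Squares mod 145: s^1≡142, s^2≡9, s^4≡81, s^8≡36, s^16≡136
17 = 16 + 1, so s^17 ≡ 136·142 ≡ 27 (mod 145)

27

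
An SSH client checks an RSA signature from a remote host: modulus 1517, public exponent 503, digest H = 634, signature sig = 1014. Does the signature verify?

Squares mod 1517: sig^1≡1014, sig^2≡1187, sig^4≡1193, sig^8≡303, sig^16≡789, sig^32≡551, sig^64≡201, sig^128≡959, sig^256≡379
503 = 256 + 128 + 64 + 32 + 16 + 4 + 2 + 1, so sig^503 ≡ 379·959·201·551·789·1193·1187·1014 ≡ 634 (mod 1517)
Since 634 equals the digest 634, verification succeeds.

verifies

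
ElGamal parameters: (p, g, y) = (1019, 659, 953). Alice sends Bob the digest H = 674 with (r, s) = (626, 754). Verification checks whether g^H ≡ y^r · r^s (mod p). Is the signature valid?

Left side g^H mod p:
659^2 = 434281 ≡ 187
659^4 ≡ 187^2 = 34969 ≡ 323
659^8 ≡ 323^2 = 104329 ≡ 391
659^16 ≡ 391^2 = 152881 ≡ 31
659^32 ≡ 31^2 = 961
659^64 ≡ 961^2 = 923521 ≡ 307
659^128 ≡ 307^2 = 94249 ≡ 501
659^256 ≡ 501^2 = 251001 ≡ 327
659^512 ≡ 327^2 = 106929 ≡ 953
674 = 512 + 128 + 32 + 2, so 659^674 ≡ 953·501·961·187 ≡ 862 (mod 1019)
Right side y^r · r^s mod p:
953^2 = 908209 ≡ 280
953^4 ≡ 280^2 = 78400 ≡ 956
953^8 ≡ 956^2 = 913936 ≡ 912
953^16 ≡ 912^2 = 831744 ≡ 240
953^32 ≡ 240^2 = 57600 ≡ 536
953^64 ≡ 536^2 = 287296 ≡ 957
953^128 ≡ 957^2 = 915849 ≡ 787
953^256 ≡ 787^2 = 619369 ≡ 836
953^512 ≡ 836^2 = 698896 ≡ 881
626 = 512 + 64 + 32 + 16 + 2, so 953^626 ≡ 881·957·536·240·280 ≡ 668 (mod 1019)
626^2 = 391876 ≡ 580
626^4 ≡ 580^2 = 336400 ≡ 130
626^8 ≡ 130^2 = 16900 ≡ 596
626^16 ≡ 596^2 = 355216 ≡ 604
626^32 ≡ 604^2 = 364816 ≡ 14
626^64 ≡ 14^2 = 196
626^128 ≡ 196^2 = 38416 ≡ 713
626^256 ≡ 713^2 = 508369 ≡ 907
626^512 ≡ 907^2 = 822649 ≡ 316
754 = 512 + 128 + 64 + 32 + 16 + 2, so 626^754 ≡ 316·713·196·14·604·580 ≡ 883 (mod 1019)
668·883 = 589844 ≡ 862 (mod 1019)
862 ≡ 862 (mod 1019), so the signature is genuine.

valid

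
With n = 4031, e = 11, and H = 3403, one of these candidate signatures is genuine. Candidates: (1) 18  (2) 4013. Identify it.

2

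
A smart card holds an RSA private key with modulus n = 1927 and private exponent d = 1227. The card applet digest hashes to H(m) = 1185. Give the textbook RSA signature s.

631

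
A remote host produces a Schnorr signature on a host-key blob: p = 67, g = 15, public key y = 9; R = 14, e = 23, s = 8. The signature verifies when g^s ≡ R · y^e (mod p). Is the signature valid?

g^s mod p:
15^2 = 225 ≡ 24
15^4 ≡ 24^2 = 576 ≡ 40
15^8 ≡ 40^2 = 1600 ≡ 59
R · y^e mod p:
9^2 = 81 ≡ 14
9^4 ≡ 14^2 = 196 ≡ 62
9^8 ≡ 62^2 = 3844 ≡ 25
9^16 ≡ 25^2 = 625 ≡ 22
23 = 16 + 4 + 2 + 1, so 9^23 ≡ 22·62·14·9 ≡ 9 (mod 67)
14·9 = 126 ≡ 59 (mod 67)
59 ≡ 59 (mod 67); signature holds.

valid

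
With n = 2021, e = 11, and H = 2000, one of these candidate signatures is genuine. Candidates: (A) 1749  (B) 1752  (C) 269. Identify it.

B

Candidate A: Squares mod 2021: 1749^1≡1749, 1749^2≡1228, 1749^4≡318, 1749^8≡74; 11 = 8 + 2 + 1, so 1749^11 ≡ 74·1228·1749 ≡ 1667 (mod 2021)
Candidate B: Squares mod 2021: 1752^1≡1752, 1752^2≡1626, 1752^4≡408, 1752^8≡742; 11 = 8 + 2 + 1, so 1752^11 ≡ 742·1626·1752 ≡ 2000 (mod 2021)
  → matches H = 2000
Candidate C: Squares mod 2021: 269^1≡269, 269^2≡1626, 269^4≡408, 269^8≡742; 11 = 8 + 2 + 1, so 269^11 ≡ 742·1626·269 ≡ 21 (mod 2021)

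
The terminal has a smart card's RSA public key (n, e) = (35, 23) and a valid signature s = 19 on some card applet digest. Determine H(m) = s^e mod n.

24

Squares mod 35: s^1≡19, s^2≡11, s^4≡16, s^8≡11, s^16≡16
23 = 16 + 4 + 2 + 1, so s^23 ≡ 16·16·11·19 ≡ 24 (mod 35)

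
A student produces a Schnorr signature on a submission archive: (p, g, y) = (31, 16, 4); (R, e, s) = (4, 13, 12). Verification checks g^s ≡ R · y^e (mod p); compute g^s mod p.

16^2 = 256 ≡ 8
16^4 ≡ 8^2 = 64 ≡ 2
16^8 ≡ 2^2 = 4
12 = 8 + 4, so 16^12 ≡ 4·2 ≡ 8 (mod 31)

8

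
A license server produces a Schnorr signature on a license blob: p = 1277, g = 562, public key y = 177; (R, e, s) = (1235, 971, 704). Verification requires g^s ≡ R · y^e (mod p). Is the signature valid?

g^s mod p:
Squares mod 1277: 562^1≡562, 562^2≡425, 562^4≡568, 562^8≡820, 562^16≡698, 562^32≡667, 562^64≡493, 562^128≡419, 562^256≡612, 562^512≡383
704 = 512 + 128 + 64, so 562^704 ≡ 383·419·493 ≡ 1180 (mod 1277)
R · y^e mod p:
Squares mod 1277: 177^1≡177, 177^2≡681, 177^4≡210, 177^8≡682, 177^16≡296, 177^32≡780, 177^64≡548, 177^128≡209, 177^256≡263, 177^512≡211
971 = 512 + 256 + 128 + 64 + 8 + 2 + 1, so 177^971 ≡ 211·263·209·548·682·681·177 ≡ 609 (mod 1277)
1235·609 = 752115 ≡ 1239 (mod 1277)
1180 ≠ 1239; the check fails.

invalid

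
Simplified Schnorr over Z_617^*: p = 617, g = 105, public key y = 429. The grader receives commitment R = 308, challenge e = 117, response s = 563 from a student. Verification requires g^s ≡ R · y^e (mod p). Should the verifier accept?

reject

g^s mod p:
105^2 = 11025 ≡ 536
105^4 ≡ 536^2 = 287296 ≡ 391
105^8 ≡ 391^2 = 152881 ≡ 482
105^16 ≡ 482^2 = 232324 ≡ 332
105^32 ≡ 332^2 = 110224 ≡ 398
105^64 ≡ 398^2 = 158404 ≡ 452
105^128 ≡ 452^2 = 204304 ≡ 77
105^256 ≡ 77^2 = 5929 ≡ 376
105^512 ≡ 376^2 = 141376 ≡ 83
563 = 512 + 32 + 16 + 2 + 1, so 105^563 ≡ 83·398·332·536·105 ≡ 221 (mod 617)
R · y^e mod p:
429^2 = 184041 ≡ 175
429^4 ≡ 175^2 = 30625 ≡ 392
429^8 ≡ 392^2 = 153664 ≡ 31
429^16 ≡ 31^2 = 961 ≡ 344
429^32 ≡ 344^2 = 118336 ≡ 489
429^64 ≡ 489^2 = 239121 ≡ 342
117 = 64 + 32 + 16 + 4 + 1, so 429^117 ≡ 342·489·344·392·429 ≡ 351 (mod 617)
308·351 = 108108 ≡ 133 (mod 617)
221 ≠ 133; the check fails.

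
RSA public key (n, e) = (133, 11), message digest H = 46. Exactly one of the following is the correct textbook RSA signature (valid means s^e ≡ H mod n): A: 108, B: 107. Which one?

B

Candidate A: Squares mod 133: 108^1≡108, 108^2≡93, 108^4≡4, 108^8≡16; 11 = 8 + 2 + 1, so 108^11 ≡ 16·93·108 ≡ 40 (mod 133)
Candidate B: Squares mod 133: 107^1≡107, 107^2≡11, 107^4≡121, 107^8≡11; 11 = 8 + 2 + 1, so 107^11 ≡ 11·11·107 ≡ 46 (mod 133)
  → matches H = 46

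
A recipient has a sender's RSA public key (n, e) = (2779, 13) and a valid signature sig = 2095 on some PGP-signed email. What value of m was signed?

sig^2 ≡ 2095^2 = 4389025 ≡ 984
sig^4 ≡ 984^2 = 968256 ≡ 1164
sig^8 ≡ 1164^2 = 1354896 ≡ 1523
13 = 8 + 4 + 1, so sig^13 ≡ 1523·1164·2095 ≡ 1696 (mod 2779)

1696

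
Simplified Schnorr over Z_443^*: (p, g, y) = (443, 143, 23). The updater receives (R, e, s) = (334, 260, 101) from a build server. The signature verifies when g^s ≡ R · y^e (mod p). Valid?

yes

g^s mod p:
143^2 = 20449 ≡ 71
143^4 ≡ 71^2 = 5041 ≡ 168
143^8 ≡ 168^2 = 28224 ≡ 315
143^16 ≡ 315^2 = 99225 ≡ 436
143^32 ≡ 436^2 = 190096 ≡ 49
143^64 ≡ 49^2 = 2401 ≡ 186
101 = 64 + 32 + 4 + 1, so 143^101 ≡ 186·49·168·143 ≡ 214 (mod 443)
R · y^e mod p:
23^2 = 529 ≡ 86
23^4 ≡ 86^2 = 7396 ≡ 308
23^8 ≡ 308^2 = 94864 ≡ 62
23^16 ≡ 62^2 = 3844 ≡ 300
23^32 ≡ 300^2 = 90000 ≡ 71
23^64 ≡ 71^2 = 5041 ≡ 168
23^128 ≡ 168^2 = 28224 ≡ 315
23^256 ≡ 315^2 = 99225 ≡ 436
260 = 256 + 4, so 23^260 ≡ 436·308 ≡ 59 (mod 443)
334·59 = 19706 ≡ 214 (mod 443)
214 ≡ 214 (mod 443); signature holds.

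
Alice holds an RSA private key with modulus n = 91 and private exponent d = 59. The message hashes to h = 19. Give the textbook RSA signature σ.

h^2 ≡ 19^2 = 361 ≡ 88
h^4 ≡ 88^2 = 7744 ≡ 9
h^8 ≡ 9^2 = 81
h^16 ≡ 81^2 = 6561 ≡ 9
h^32 ≡ 9^2 = 81
59 = 32 + 16 + 8 + 2 + 1, so h^59 ≡ 81·9·81·88·19 ≡ 24 (mod 91)

24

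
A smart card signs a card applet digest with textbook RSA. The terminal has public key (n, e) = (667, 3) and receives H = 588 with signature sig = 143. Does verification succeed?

sig^3 mod 667 = 79
79 ≠ 588, so verification fails.

fails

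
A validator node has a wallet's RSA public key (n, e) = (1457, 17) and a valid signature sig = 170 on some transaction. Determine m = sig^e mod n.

sig^2 ≡ 170^2 = 28900 ≡ 1217
sig^4 ≡ 1217^2 = 1481089 ≡ 777
sig^8 ≡ 777^2 = 603729 ≡ 531
sig^16 ≡ 531^2 = 281961 ≡ 760
17 = 16 + 1, so sig^17 ≡ 760·170 ≡ 984 (mod 1457)

984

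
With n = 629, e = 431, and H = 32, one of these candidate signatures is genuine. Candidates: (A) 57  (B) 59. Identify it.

B

Candidate A: 57^2 = 3249 ≡ 104; 57^4 ≡ 104^2 = 10816 ≡ 123; 57^8 ≡ 123^2 = 15129 ≡ 33; 57^16 ≡ 33^2 = 1089 ≡ 460; 57^32 ≡ 460^2 = 211600 ≡ 256; 57^64 ≡ 256^2 = 65536 ≡ 120; 57^128 ≡ 120^2 = 14400 ≡ 562; 57^256 ≡ 562^2 = 315844 ≡ 86; 431 = 256 + 128 + 32 + 8 + 4 + 2 + 1, so 57^431 ≡ 86·562·256·33·123·104·57 ≡ 309 (mod 629)
Candidate B: 59^2 = 3481 ≡ 336; 59^4 ≡ 336^2 = 112896 ≡ 305; 59^8 ≡ 305^2 = 93025 ≡ 562; 59^16 ≡ 562^2 = 315844 ≡ 86; 59^32 ≡ 86^2 = 7396 ≡ 477; 59^64 ≡ 477^2 = 227529 ≡ 460; 59^128 ≡ 460^2 = 211600 ≡ 256; 59^256 ≡ 256^2 = 65536 ≡ 120; 431 = 256 + 128 + 32 + 8 + 4 + 2 + 1, so 59^431 ≡ 120·256·477·562·305·336·59 ≡ 32 (mod 629)
  → matches H = 32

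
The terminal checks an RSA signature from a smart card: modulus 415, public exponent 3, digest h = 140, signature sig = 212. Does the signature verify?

Squares mod 415: sig^1≡212, sig^2≡124
3 = 2 + 1, so sig^3 ≡ 124·212 ≡ 143 (mod 415)
sig^3 mod 415 = 143, but h = 140.

does not verify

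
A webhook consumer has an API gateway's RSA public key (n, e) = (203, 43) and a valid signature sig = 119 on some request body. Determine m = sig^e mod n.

84

sig^2 ≡ 119^2 = 14161 ≡ 154
sig^4 ≡ 154^2 = 23716 ≡ 168
sig^8 ≡ 168^2 = 28224 ≡ 7
sig^16 ≡ 7^2 = 49
sig^32 ≡ 49^2 = 2401 ≡ 168
43 = 32 + 8 + 2 + 1, so sig^43 ≡ 168·7·154·119 ≡ 84 (mod 203)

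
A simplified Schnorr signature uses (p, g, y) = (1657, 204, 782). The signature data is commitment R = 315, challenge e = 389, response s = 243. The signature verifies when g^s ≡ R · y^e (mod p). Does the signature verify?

does not verify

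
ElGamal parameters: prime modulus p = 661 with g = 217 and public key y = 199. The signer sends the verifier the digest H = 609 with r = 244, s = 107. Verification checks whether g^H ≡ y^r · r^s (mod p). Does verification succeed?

passes

Left side g^H mod p:
217^2 = 47089 ≡ 158
217^4 ≡ 158^2 = 24964 ≡ 507
217^8 ≡ 507^2 = 257049 ≡ 581
217^16 ≡ 581^2 = 337561 ≡ 451
217^32 ≡ 451^2 = 203401 ≡ 474
217^64 ≡ 474^2 = 224676 ≡ 597
217^128 ≡ 597^2 = 356409 ≡ 130
217^256 ≡ 130^2 = 16900 ≡ 375
217^512 ≡ 375^2 = 140625 ≡ 493
609 = 512 + 64 + 32 + 1, so 217^609 ≡ 493·597·474·217 ≡ 201 (mod 661)
Right side y^r · r^s mod p:
199^2 = 39601 ≡ 602
199^4 ≡ 602^2 = 362404 ≡ 176
199^8 ≡ 176^2 = 30976 ≡ 570
199^16 ≡ 570^2 = 324900 ≡ 349
199^32 ≡ 349^2 = 121801 ≡ 177
199^64 ≡ 177^2 = 31329 ≡ 262
199^128 ≡ 262^2 = 68644 ≡ 561
244 = 128 + 64 + 32 + 16 + 4, so 199^244 ≡ 561·262·177·349·176 ≡ 630 (mod 661)
244^2 = 59536 ≡ 46
244^4 ≡ 46^2 = 2116 ≡ 133
244^8 ≡ 133^2 = 17689 ≡ 503
244^16 ≡ 503^2 = 253009 ≡ 507
244^32 ≡ 507^2 = 257049 ≡ 581
244^64 ≡ 581^2 = 337561 ≡ 451
107 = 64 + 32 + 8 + 2 + 1, so 244^107 ≡ 451·581·503·46·244 ≡ 356 (mod 661)
630·356 = 224280 ≡ 201 (mod 661)
201 ≡ 201 (mod 661), so the signature is genuine.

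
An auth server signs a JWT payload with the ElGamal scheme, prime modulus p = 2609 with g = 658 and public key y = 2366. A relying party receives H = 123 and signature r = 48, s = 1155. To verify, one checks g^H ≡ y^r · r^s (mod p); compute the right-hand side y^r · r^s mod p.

2344

2366^2 = 5597956 ≡ 1651
2366^4 ≡ 1651^2 = 2725801 ≡ 2005
2366^8 ≡ 2005^2 = 4020025 ≡ 2165
2366^16 ≡ 2165^2 = 4687225 ≡ 1461
2366^32 ≡ 1461^2 = 2134521 ≡ 359
48 = 32 + 16, so 2366^48 ≡ 359·1461 ≡ 90 (mod 2609)
48^2 = 2304
48^4 ≡ 2304^2 = 5308416 ≡ 1710
48^8 ≡ 1710^2 = 2924100 ≡ 2020
48^16 ≡ 2020^2 = 4080400 ≡ 2533
48^32 ≡ 2533^2 = 6416089 ≡ 558
48^64 ≡ 558^2 = 311364 ≡ 893
48^128 ≡ 893^2 = 797449 ≡ 1704
48^256 ≡ 1704^2 = 2903616 ≡ 2408
48^512 ≡ 2408^2 = 5798464 ≡ 1266
48^1024 ≡ 1266^2 = 1602756 ≡ 830
1155 = 1024 + 128 + 2 + 1, so 48^1155 ≡ 830·1704·2304·48 ≡ 142 (mod 2609)
y^r · r^s ≡ 90·142 = 12780 ≡ 2344 (mod 2609)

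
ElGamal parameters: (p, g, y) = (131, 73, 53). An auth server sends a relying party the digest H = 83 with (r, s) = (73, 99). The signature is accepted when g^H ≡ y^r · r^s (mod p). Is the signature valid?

Left side g^H mod p:
Squares mod 131: 73^1≡73, 73^2≡89, 73^4≡61, 73^8≡53, 73^16≡58, 73^32≡89, 73^64≡61
83 = 64 + 16 + 2 + 1, so 73^83 ≡ 61·58·89·73 ≡ 78 (mod 131)
Right side y^r · r^s mod p:
Squares mod 131: 53^1≡53, 53^2≡58, 53^4≡89, 53^8≡61, 53^16≡53, 53^32≡58, 53^64≡89
73 = 64 + 8 + 1, so 53^73 ≡ 89·61·53 ≡ 61 (mod 131)
Squares mod 131: 73^1≡73, 73^2≡89, 73^4≡61, 73^8≡53, 73^16≡58, 73^32≡89, 73^64≡61
99 = 64 + 32 + 2 + 1, so 73^99 ≡ 61·89·89·73 ≡ 70 (mod 131)
61·70 = 4270 ≡ 78 (mod 131)
78 ≡ 78 (mod 131), so the signature is genuine.

valid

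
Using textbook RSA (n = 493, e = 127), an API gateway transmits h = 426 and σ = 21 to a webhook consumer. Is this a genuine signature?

forged

σ^2 ≡ 21^2 = 441
σ^4 ≡ 441^2 = 194481 ≡ 239
σ^8 ≡ 239^2 = 57121 ≡ 426
σ^16 ≡ 426^2 = 181476 ≡ 52
σ^32 ≡ 52^2 = 2704 ≡ 239
σ^64 ≡ 239^2 = 57121 ≡ 426
127 = 64 + 32 + 16 + 8 + 4 + 2 + 1, so σ^127 ≡ 426·239·52·426·239·441·21 ≡ 472 (mod 493)
The recovered value 472 does not match the digest 426.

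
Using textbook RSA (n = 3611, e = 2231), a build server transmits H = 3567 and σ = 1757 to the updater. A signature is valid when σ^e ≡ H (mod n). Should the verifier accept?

accept

σ^2 ≡ 1757^2 = 3087049 ≡ 3255
σ^4 ≡ 3255^2 = 10595025 ≡ 351
σ^8 ≡ 351^2 = 123201 ≡ 427
σ^16 ≡ 427^2 = 182329 ≡ 1779
σ^32 ≡ 1779^2 = 3164841 ≡ 1605
σ^64 ≡ 1605^2 = 2576025 ≡ 1382
σ^128 ≡ 1382^2 = 1909924 ≡ 3316
σ^256 ≡ 3316^2 = 10995856 ≡ 361
σ^512 ≡ 361^2 = 130321 ≡ 325
σ^1024 ≡ 325^2 = 105625 ≡ 906
σ^2048 ≡ 906^2 = 820836 ≡ 1139
2231 = 2048 + 128 + 32 + 16 + 4 + 2 + 1, so σ^2231 ≡ 1139·3316·1605·1779·351·3255·1757 ≡ 3567 (mod 3611)
Since 3567 equals the digest 3567, verification succeeds.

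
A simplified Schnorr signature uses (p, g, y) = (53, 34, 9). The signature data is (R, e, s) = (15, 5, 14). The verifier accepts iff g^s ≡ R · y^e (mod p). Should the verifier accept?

reject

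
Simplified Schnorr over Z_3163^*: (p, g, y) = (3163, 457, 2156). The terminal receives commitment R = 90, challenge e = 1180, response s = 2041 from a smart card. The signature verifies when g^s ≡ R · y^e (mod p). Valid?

yes

g^s mod p:
457^2 = 208849 ≡ 91
457^4 ≡ 91^2 = 8281 ≡ 1955
457^8 ≡ 1955^2 = 3822025 ≡ 1121
457^16 ≡ 1121^2 = 1256641 ≡ 930
457^32 ≡ 930^2 = 864900 ≡ 1401
457^64 ≡ 1401^2 = 1962801 ≡ 1741
457^128 ≡ 1741^2 = 3031081 ≡ 927
457^256 ≡ 927^2 = 859329 ≡ 2156
457^512 ≡ 2156^2 = 4648336 ≡ 1889
457^1024 ≡ 1889^2 = 3568321 ≡ 457
2041 = 1024 + 512 + 256 + 128 + 64 + 32 + 16 + 8 + 1, so 457^2041 ≡ 457·1889·2156·927·1741·1401·930·1121·457 ≡ 1462 (mod 3163)
R · y^e mod p:
2156^2 = 4648336 ≡ 1889
2156^4 ≡ 1889^2 = 3568321 ≡ 457
2156^8 ≡ 457^2 = 208849 ≡ 91
2156^16 ≡ 91^2 = 8281 ≡ 1955
2156^32 ≡ 1955^2 = 3822025 ≡ 1121
2156^64 ≡ 1121^2 = 1256641 ≡ 930
2156^128 ≡ 930^2 = 864900 ≡ 1401
2156^256 ≡ 1401^2 = 1962801 ≡ 1741
2156^512 ≡ 1741^2 = 3031081 ≡ 927
2156^1024 ≡ 927^2 = 859329 ≡ 2156
1180 = 1024 + 128 + 16 + 8 + 4, so 2156^1180 ≡ 2156·1401·1955·91·457 ≡ 930 (mod 3163)
90·930 = 83700 ≡ 1462 (mod 3163)
1462 ≡ 1462 (mod 3163); signature holds.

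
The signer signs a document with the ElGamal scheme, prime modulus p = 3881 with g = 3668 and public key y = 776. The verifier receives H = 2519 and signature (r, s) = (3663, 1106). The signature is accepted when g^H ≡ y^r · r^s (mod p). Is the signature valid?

valid

Left side g^H mod p:
3668^2 = 13454224 ≡ 2678
3668^4 ≡ 2678^2 = 7171684 ≡ 3477
3668^8 ≡ 3477^2 = 12089529 ≡ 214
3668^16 ≡ 214^2 = 45796 ≡ 3105
3668^32 ≡ 3105^2 = 9641025 ≡ 621
3668^64 ≡ 621^2 = 385641 ≡ 1422
3668^128 ≡ 1422^2 = 2022084 ≡ 83
3668^256 ≡ 83^2 = 6889 ≡ 3008
3668^512 ≡ 3008^2 = 9048064 ≡ 1453
3668^1024 ≡ 1453^2 = 2111209 ≡ 3826
3668^2048 ≡ 3826^2 = 14638276 ≡ 3025
2519 = 2048 + 256 + 128 + 64 + 16 + 4 + 2 + 1, so 3668^2519 ≡ 3025·3008·83·1422·3105·3477·2678·3668 ≡ 1247 (mod 3881)
Right side y^r · r^s mod p:
776^2 = 602176 ≡ 621
776^4 ≡ 621^2 = 385641 ≡ 1422
776^8 ≡ 1422^2 = 2022084 ≡ 83
776^16 ≡ 83^2 = 6889 ≡ 3008
776^32 ≡ 3008^2 = 9048064 ≡ 1453
776^64 ≡ 1453^2 = 2111209 ≡ 3826
776^128 ≡ 3826^2 = 14638276 ≡ 3025
776^256 ≡ 3025^2 = 9150625 ≡ 3108
776^512 ≡ 3108^2 = 9659664 ≡ 3736
776^1024 ≡ 3736^2 = 13957696 ≡ 1620
776^2048 ≡ 1620^2 = 2624400 ≡ 844
3663 = 2048 + 1024 + 512 + 64 + 8 + 4 + 2 + 1, so 776^3663 ≡ 844·1620·3736·3826·83·1422·621·776 ≡ 3431 (mod 3881)
3663^2 = 13417569 ≡ 952
3663^4 ≡ 952^2 = 906304 ≡ 2031
3663^8 ≡ 2031^2 = 4124961 ≡ 3339
3663^16 ≡ 3339^2 = 11148921 ≡ 2689
3663^32 ≡ 2689^2 = 7230721 ≡ 418
3663^64 ≡ 418^2 = 174724 ≡ 79
3663^128 ≡ 79^2 = 6241 ≡ 2360
3663^256 ≡ 2360^2 = 5569600 ≡ 365
3663^512 ≡ 365^2 = 133225 ≡ 1271
3663^1024 ≡ 1271^2 = 1615441 ≡ 945
1106 = 1024 + 64 + 16 + 2, so 3663^1106 ≡ 945·79·2689·952 ≡ 1610 (mod 3881)
3431·1610 = 5523910 ≡ 1247 (mod 3881)
1247 ≡ 1247 (mod 3881), so the signature is genuine.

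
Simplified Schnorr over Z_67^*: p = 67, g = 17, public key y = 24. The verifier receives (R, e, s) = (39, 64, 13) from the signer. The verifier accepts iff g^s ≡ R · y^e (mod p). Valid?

yes

g^s mod p:
17^13 mod 67 = 6
R · y^e mod p:
24^64 mod 67 = 62
39·62 = 2418 ≡ 6 (mod 67)
6 ≡ 6 (mod 67); signature holds.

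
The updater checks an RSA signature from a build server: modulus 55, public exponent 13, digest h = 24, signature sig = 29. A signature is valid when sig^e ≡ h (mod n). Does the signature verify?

verifies

sig^2 ≡ 29^2 = 841 ≡ 16
sig^4 ≡ 16^2 = 256 ≡ 36
sig^8 ≡ 36^2 = 1296 ≡ 31
13 = 8 + 4 + 1, so sig^13 ≡ 31·36·29 ≡ 24 (mod 55)
Since 24 equals the digest 24, verification succeeds.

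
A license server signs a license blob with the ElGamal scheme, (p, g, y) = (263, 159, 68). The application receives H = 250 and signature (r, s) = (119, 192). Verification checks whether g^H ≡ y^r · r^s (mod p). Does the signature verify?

Left side g^H mod p:
Squares mod 263: 159^1≡159, 159^2≡33, 159^4≡37, 159^8≡54, 159^16≡23, 159^32≡3, 159^64≡9, 159^128≡81
250 = 128 + 64 + 32 + 16 + 8 + 2, so 159^250 ≡ 81·9·3·23·54·33 ≡ 196 (mod 263)
Right side y^r · r^s mod p:
Squares mod 263: 68^1≡68, 68^2≡153, 68^4≡2, 68^8≡4, 68^16≡16, 68^32≡256, 68^64≡49
119 = 64 + 32 + 16 + 4 + 2 + 1, so 68^119 ≡ 49·256·16·2·153·68 ≡ 33 (mod 263)
Squares mod 263: 119^1≡119, 119^2≡222, 119^4≡103, 119^8≡89, 119^16≡31, 119^32≡172, 119^64≡128, 119^128≡78
192 = 128 + 64, so 119^192 ≡ 78·128 ≡ 253 (mod 263)
33·253 = 8349 ≡ 196 (mod 263)
196 ≡ 196 (mod 263), so the signature is genuine.

verifies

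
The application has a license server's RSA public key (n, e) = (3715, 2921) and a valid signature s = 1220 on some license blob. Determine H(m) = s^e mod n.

s^2 ≡ 1220^2 = 1488400 ≡ 2400
s^4 ≡ 2400^2 = 5760000 ≡ 1750
s^8 ≡ 1750^2 = 3062500 ≡ 1340
s^16 ≡ 1340^2 = 1795600 ≡ 1255
s^32 ≡ 1255^2 = 1575025 ≡ 3580
s^64 ≡ 3580^2 = 12816400 ≡ 3365
s^128 ≡ 3365^2 = 11323225 ≡ 3620
s^256 ≡ 3620^2 = 13104400 ≡ 1595
s^512 ≡ 1595^2 = 2544025 ≡ 2965
s^1024 ≡ 2965^2 = 8791225 ≡ 1535
s^2048 ≡ 1535^2 = 2356225 ≡ 915
2921 = 2048 + 512 + 256 + 64 + 32 + 8 + 1, so s^2921 ≡ 915·2965·1595·3365·3580·1340·1220 ≡ 3480 (mod 3715)

3480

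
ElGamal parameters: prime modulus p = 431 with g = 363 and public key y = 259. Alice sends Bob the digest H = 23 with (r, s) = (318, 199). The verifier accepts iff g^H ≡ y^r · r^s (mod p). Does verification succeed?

passes

Left side g^H mod p:
Squares mod 431: 363^1≡363, 363^2≡314, 363^4≡328, 363^8≡265, 363^16≡403
23 = 16 + 4 + 2 + 1, so 363^23 ≡ 403·328·314·363 ≡ 388 (mod 431)
Right side y^r · r^s mod p:
Squares mod 431: 259^1≡259, 259^2≡276, 259^4≡320, 259^8≡253, 259^16≡221, 259^32≡138, 259^64≡80, 259^128≡366, 259^256≡346
318 = 256 + 32 + 16 + 8 + 4 + 2, so 259^318 ≡ 346·138·221·253·320·276 ≡ 169 (mod 431)
Squares mod 431: 318^1≡318, 318^2≡270, 318^4≡61, 318^8≡273, 318^16≡397, 318^32≡294, 318^64≡236, 318^128≡97
199 = 128 + 64 + 4 + 2 + 1, so 318^199 ≡ 97·236·61·270·318 ≡ 38 (mod 431)
169·38 = 6422 ≡ 388 (mod 431)
388 ≡ 388 (mod 431), so the signature is genuine.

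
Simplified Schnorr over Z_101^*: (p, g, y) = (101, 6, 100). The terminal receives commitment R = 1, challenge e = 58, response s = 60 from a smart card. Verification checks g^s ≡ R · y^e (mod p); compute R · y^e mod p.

1

Squares mod 101: 100^1≡100, 100^2≡1, 100^4≡1, 100^8≡1, 100^16≡1, 100^32≡1
58 = 32 + 16 + 8 + 2, so 100^58 ≡ 1·1·1·1 ≡ 1 (mod 101)
R · y^e ≡ 1·1 = 1 ≡ 1 (mod 101)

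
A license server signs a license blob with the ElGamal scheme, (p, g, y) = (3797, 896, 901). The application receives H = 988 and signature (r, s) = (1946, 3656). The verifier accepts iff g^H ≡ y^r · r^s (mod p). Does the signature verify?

Left side g^H mod p:
Squares mod 3797: 896^1≡896, 896^2≡1649, 896^4≡549, 896^8≡1438, 896^16≡2276, 896^32≡1068, 896^64≡1524, 896^128≡2609, 896^256≡2657, 896^512≡1026
988 = 512 + 256 + 128 + 64 + 16 + 8 + 4, so 896^988 ≡ 1026·2657·2609·1524·2276·1438·549 ≡ 1032 (mod 3797)
Right side y^r · r^s mod p:
Squares mod 3797: 901^1≡901, 901^2≡3040, 901^4≡3499, 901^8≡1473, 901^16≡1642, 901^32≡294, 901^64≡2902, 901^128≡3655, 901^256≡1179, 901^512≡339, 901^1024≡1011
1946 = 1024 + 512 + 256 + 128 + 16 + 8 + 2, so 901^1946 ≡ 1011·339·1179·3655·1642·1473·3040 ≡ 529 (mod 3797)
Squares mod 3797: 1946^1≡1946, 1946^2≡1307, 1946^4≡3396, 1946^8≡1327, 1946^16≡2918, 1946^32≡1850, 1946^64≡1403, 1946^128≡1563, 1946^256≡1498, 1946^512≡3774, 1946^1024≡529, 1946^2048≡2660
3656 = 2048 + 1024 + 512 + 64 + 8, so 1946^3656 ≡ 2660·529·3774·1403·1327 ≡ 3397 (mod 3797)
529·3397 = 1797013 ≡ 1032 (mod 3797)
1032 ≡ 1032 (mod 3797), so the signature is genuine.

verifies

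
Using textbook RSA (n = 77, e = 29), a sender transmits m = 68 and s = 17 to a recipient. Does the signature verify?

verifies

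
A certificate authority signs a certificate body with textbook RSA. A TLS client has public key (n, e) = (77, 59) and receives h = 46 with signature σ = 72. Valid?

yes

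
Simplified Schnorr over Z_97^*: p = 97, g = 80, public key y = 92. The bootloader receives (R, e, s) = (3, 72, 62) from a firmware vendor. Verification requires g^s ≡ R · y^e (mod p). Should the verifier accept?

accept

g^s mod p:
Squares mod 97: 80^1≡80, 80^2≡95, 80^4≡4, 80^8≡16, 80^16≡62, 80^32≡61
62 = 32 + 16 + 8 + 4 + 2, so 80^62 ≡ 61·62·16·4·95 ≡ 31 (mod 97)
R · y^e mod p:
Squares mod 97: 92^1≡92, 92^2≡25, 92^4≡43, 92^8≡6, 92^16≡36, 92^32≡35, 92^64≡61
72 = 64 + 8, so 92^72 ≡ 61·6 ≡ 75 (mod 97)
3·75 = 225 ≡ 31 (mod 97)
31 ≡ 31 (mod 97); signature holds.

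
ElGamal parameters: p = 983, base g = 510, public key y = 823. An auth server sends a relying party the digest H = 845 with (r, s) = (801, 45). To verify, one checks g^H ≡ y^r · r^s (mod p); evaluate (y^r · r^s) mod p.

830

Squares mod 983: 823^1≡823, 823^2≡42, 823^4≡781, 823^8≡501, 823^16≡336, 823^32≡834, 823^64≡575, 823^128≡337, 823^256≡524, 823^512≡319
801 = 512 + 256 + 32 + 1, so 823^801 ≡ 319·524·834·823 ≡ 595 (mod 983)
Squares mod 983: 801^1≡801, 801^2≡685, 801^4≡334, 801^8≡477, 801^16≡456, 801^32≡523
45 = 32 + 8 + 4 + 1, so 801^45 ≡ 523·477·334·801 ≡ 84 (mod 983)
y^r · r^s ≡ 595·84 = 49980 ≡ 830 (mod 983)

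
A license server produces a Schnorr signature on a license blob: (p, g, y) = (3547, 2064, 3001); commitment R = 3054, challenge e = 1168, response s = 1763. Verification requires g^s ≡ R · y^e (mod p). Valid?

no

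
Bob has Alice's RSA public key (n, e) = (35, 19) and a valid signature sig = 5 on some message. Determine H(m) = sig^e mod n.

sig^2 ≡ 5^2 = 25
sig^4 ≡ 25^2 = 625 ≡ 30
sig^8 ≡ 30^2 = 900 ≡ 25
sig^16 ≡ 25^2 = 625 ≡ 30
19 = 16 + 2 + 1, so sig^19 ≡ 30·25·5 ≡ 5 (mod 35)

5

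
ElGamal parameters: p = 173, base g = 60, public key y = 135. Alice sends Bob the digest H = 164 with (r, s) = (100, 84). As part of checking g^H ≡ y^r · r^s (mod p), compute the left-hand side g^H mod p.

29

Squares mod 173: 60^1≡60, 60^2≡140, 60^4≡51, 60^8≡6, 60^16≡36, 60^32≡85, 60^64≡132, 60^128≡124
164 = 128 + 32 + 4, so 60^164 ≡ 124·85·51 ≡ 29 (mod 173)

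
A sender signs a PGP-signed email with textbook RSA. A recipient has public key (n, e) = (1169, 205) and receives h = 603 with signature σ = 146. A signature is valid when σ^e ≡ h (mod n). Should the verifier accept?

reject

σ^2 ≡ 146^2 = 21316 ≡ 274
σ^4 ≡ 274^2 = 75076 ≡ 260
σ^8 ≡ 260^2 = 67600 ≡ 967
σ^16 ≡ 967^2 = 935089 ≡ 1058
σ^32 ≡ 1058^2 = 1119364 ≡ 631
σ^64 ≡ 631^2 = 398161 ≡ 701
σ^128 ≡ 701^2 = 491401 ≡ 421
205 = 128 + 64 + 8 + 4 + 1, so σ^205 ≡ 421·701·967·260·146 ≡ 328 (mod 1169)
The recovered value 328 does not match the digest 603.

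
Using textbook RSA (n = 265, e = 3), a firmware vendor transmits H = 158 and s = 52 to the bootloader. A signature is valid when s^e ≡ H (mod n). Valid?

yes

s^2 ≡ 52^2 = 2704 ≡ 54
3 = 2 + 1, so s^3 ≡ 54·52 ≡ 158 (mod 265)
158 = H, so the signature checks out.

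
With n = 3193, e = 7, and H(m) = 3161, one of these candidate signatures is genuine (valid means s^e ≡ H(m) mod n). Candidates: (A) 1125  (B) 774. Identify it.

Candidate A: Squares mod 3193: 1125^1≡1125, 1125^2≡1197, 1125^4≡2345; 7 = 4 + 2 + 1, so 1125^7 ≡ 2345·1197·1125 ≡ 134 (mod 3193)
Candidate B: Squares mod 3193: 774^1≡774, 774^2≡1985, 774^4≡63; 7 = 4 + 2 + 1, so 774^7 ≡ 63·1985·774 ≡ 3161 (mod 3193)
  → matches H(m) = 3161

B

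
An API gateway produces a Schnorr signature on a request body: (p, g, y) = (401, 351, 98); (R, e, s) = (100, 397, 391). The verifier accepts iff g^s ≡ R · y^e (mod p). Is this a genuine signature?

forged

g^s mod p:
351^2 = 123201 ≡ 94
351^4 ≡ 94^2 = 8836 ≡ 14
351^8 ≡ 14^2 = 196
351^16 ≡ 196^2 = 38416 ≡ 321
351^32 ≡ 321^2 = 103041 ≡ 385
351^64 ≡ 385^2 = 148225 ≡ 256
351^128 ≡ 256^2 = 65536 ≡ 173
351^256 ≡ 173^2 = 29929 ≡ 255
391 = 256 + 128 + 4 + 2 + 1, so 351^391 ≡ 255·173·14·94·351 ≡ 221 (mod 401)
R · y^e mod p:
98^2 = 9604 ≡ 381
98^4 ≡ 381^2 = 145161 ≡ 400
98^8 ≡ 400^2 = 160000 ≡ 1
98^16 ≡ 1^2 = 1
98^32 ≡ 1^2 = 1
98^64 ≡ 1^2 = 1
98^128 ≡ 1^2 = 1
98^256 ≡ 1^2 = 1
397 = 256 + 128 + 8 + 4 + 1, so 98^397 ≡ 1·1·1·400·98 ≡ 303 (mod 401)
100·303 = 30300 ≡ 225 (mod 401)
221 ≠ 225; the check fails.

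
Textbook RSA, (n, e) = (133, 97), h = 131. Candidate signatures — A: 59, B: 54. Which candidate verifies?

Candidate A: 59^2 = 3481 ≡ 23; 59^4 ≡ 23^2 = 529 ≡ 130; 59^8 ≡ 130^2 = 16900 ≡ 9; 59^16 ≡ 9^2 = 81; 59^32 ≡ 81^2 = 6561 ≡ 44; 59^64 ≡ 44^2 = 1936 ≡ 74; 97 = 64 + 32 + 1, so 59^97 ≡ 74·44·59 ≡ 52 (mod 133)
Candidate B: 54^2 = 2916 ≡ 123; 54^4 ≡ 123^2 = 15129 ≡ 100; 54^8 ≡ 100^2 = 10000 ≡ 25; 54^16 ≡ 25^2 = 625 ≡ 93; 54^32 ≡ 93^2 = 8649 ≡ 4; 54^64 ≡ 4^2 = 16; 97 = 64 + 32 + 1, so 54^97 ≡ 16·4·54 ≡ 131 (mod 133)
  → matches h = 131

B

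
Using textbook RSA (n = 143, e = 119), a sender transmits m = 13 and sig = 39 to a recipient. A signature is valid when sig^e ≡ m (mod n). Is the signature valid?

valid

sig^2 ≡ 39^2 = 1521 ≡ 91
sig^4 ≡ 91^2 = 8281 ≡ 130
sig^8 ≡ 130^2 = 16900 ≡ 26
sig^16 ≡ 26^2 = 676 ≡ 104
sig^32 ≡ 104^2 = 10816 ≡ 91
sig^64 ≡ 91^2 = 8281 ≡ 130
119 = 64 + 32 + 16 + 4 + 2 + 1, so sig^119 ≡ 130·91·104·130·91·39 ≡ 13 (mod 143)
13 = m, so the signature checks out.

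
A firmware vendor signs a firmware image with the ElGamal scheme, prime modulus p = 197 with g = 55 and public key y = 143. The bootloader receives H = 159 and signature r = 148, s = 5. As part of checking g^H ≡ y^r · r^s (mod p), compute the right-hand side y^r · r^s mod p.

143^2 = 20449 ≡ 158
143^4 ≡ 158^2 = 24964 ≡ 142
143^8 ≡ 142^2 = 20164 ≡ 70
143^16 ≡ 70^2 = 4900 ≡ 172
143^32 ≡ 172^2 = 29584 ≡ 34
143^64 ≡ 34^2 = 1156 ≡ 171
143^128 ≡ 171^2 = 29241 ≡ 85
148 = 128 + 16 + 4, so 143^148 ≡ 85·172·142 ≡ 54 (mod 197)
148^2 = 21904 ≡ 37
148^4 ≡ 37^2 = 1369 ≡ 187
5 = 4 + 1, so 148^5 ≡ 187·148 ≡ 96 (mod 197)
y^r · r^s ≡ 54·96 = 5184 ≡ 62 (mod 197)

62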